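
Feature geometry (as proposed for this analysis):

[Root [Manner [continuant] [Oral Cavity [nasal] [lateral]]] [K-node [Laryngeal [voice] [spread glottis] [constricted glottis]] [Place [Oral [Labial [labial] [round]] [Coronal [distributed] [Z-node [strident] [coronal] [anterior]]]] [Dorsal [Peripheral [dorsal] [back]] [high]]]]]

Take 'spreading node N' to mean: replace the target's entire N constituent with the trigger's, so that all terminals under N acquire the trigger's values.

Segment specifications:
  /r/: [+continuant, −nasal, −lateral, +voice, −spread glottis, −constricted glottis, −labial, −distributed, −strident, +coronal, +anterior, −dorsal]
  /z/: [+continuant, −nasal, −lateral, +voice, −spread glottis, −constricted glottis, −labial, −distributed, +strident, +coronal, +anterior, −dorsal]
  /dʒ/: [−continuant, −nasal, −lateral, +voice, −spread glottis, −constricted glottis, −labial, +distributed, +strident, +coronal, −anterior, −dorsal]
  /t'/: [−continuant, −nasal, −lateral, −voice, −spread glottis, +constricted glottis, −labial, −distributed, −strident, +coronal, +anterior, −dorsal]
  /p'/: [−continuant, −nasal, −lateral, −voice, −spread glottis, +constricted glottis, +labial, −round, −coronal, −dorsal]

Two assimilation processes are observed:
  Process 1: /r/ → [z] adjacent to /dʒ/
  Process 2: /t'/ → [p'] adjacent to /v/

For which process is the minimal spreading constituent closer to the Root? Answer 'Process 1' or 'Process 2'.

Process 1 alters [strident]; the lowest dominating node is [strident] (depth 6 from Root).
In Process 2, [labial], [round], [coronal], [anterior], [distributed], [strident] change, so the minimal spreading node is Oral at depth 3.
Oral is closer to Root than [strident], so Process 2 spreads the higher node.

Process 2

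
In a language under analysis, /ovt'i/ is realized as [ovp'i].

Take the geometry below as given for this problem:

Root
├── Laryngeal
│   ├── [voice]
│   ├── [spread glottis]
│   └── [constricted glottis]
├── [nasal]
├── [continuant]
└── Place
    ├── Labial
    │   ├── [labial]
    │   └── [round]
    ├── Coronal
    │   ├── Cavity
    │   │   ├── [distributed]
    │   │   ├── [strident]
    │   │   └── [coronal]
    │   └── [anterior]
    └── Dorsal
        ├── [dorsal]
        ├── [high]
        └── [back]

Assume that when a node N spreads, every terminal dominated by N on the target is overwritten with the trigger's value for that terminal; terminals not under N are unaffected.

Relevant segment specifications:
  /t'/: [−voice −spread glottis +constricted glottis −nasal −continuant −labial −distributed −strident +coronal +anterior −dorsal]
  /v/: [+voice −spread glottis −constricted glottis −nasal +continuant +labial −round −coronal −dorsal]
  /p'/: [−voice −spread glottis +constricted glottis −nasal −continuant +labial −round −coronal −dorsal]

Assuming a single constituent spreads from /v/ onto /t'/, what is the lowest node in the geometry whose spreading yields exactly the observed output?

Place

Comparing /t'/ with its surface form [p'], the features that change are [labial], [round], [coronal], [anterior], [distributed], [strident].
In this geometry the lowest node dominating all of them is Place: every daughter of Place dominates only a proper subset, so no lower node suffices.
Spreading Place from /v/ overwrites each of those terminals with /v/'s values, yielding exactly [p'].
Had Root spread, [continuant], [voice] would have taken /v/'s values; they stay as in /t'/, confirming the spreading constituent is exactly Place.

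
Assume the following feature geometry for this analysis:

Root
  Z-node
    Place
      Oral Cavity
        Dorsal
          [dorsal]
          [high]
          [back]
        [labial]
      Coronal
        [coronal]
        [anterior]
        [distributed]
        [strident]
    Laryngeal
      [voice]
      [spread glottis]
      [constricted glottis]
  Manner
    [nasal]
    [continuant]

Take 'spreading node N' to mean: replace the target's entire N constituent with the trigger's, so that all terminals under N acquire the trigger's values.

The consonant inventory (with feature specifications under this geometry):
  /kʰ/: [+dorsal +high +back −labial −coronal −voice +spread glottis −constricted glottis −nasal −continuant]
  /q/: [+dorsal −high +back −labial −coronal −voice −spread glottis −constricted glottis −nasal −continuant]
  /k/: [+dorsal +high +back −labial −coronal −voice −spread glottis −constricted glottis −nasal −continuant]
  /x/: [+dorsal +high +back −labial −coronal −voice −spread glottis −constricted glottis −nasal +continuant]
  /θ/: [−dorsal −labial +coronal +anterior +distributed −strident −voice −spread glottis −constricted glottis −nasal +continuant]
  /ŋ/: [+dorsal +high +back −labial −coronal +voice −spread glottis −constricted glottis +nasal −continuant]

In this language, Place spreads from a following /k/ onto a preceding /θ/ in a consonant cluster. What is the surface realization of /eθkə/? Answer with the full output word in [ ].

[exkə]

The Place node dominates the terminals [dorsal], [high], [back], [labial], [coronal], [anterior], [distributed], [strident].
After delinking /θ/'s Place and linking /k/'s, the affected terminals become [+dorsal], [+high], [+back], [−labial], [−coronal]; [voice], [spread glottis], [constricted glottis], … (outside Place) are retained from /θ/.
This feature bundle is that of [x], so /eθkə/ surfaces as [exkə].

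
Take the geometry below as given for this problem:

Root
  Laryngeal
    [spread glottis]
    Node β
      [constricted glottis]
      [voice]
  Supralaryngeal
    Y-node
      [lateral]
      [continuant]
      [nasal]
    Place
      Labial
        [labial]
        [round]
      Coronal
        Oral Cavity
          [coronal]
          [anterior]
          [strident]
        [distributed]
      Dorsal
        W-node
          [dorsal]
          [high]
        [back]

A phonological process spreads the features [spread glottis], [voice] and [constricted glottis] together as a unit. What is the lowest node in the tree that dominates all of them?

Laryngeal

[spread glottis]: Root ▹ Laryngeal ▹ [spread glottis].
[voice]: Root ▹ Laryngeal ▹ Node β ▹ [voice].
[constricted glottis]: Root ▹ Laryngeal ▹ Node β ▹ [constricted glottis].
The listed terminals split across distinct daughters of Laryngeal, so Laryngeal itself is the smallest node containing them all.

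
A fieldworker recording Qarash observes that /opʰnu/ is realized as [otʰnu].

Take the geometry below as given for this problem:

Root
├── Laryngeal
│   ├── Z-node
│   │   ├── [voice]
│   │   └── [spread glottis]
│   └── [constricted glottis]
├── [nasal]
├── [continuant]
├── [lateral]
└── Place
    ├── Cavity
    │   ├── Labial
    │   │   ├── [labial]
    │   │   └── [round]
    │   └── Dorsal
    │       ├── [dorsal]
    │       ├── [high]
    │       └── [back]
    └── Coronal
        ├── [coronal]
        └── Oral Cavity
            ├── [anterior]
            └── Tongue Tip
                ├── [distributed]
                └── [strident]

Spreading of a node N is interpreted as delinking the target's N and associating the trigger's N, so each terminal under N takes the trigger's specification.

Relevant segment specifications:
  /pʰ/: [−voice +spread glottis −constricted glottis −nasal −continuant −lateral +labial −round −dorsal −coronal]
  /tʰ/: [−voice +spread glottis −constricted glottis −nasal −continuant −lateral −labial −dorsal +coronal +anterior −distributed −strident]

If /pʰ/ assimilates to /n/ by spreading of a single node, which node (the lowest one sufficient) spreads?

/pʰ/ and [tʰ] differ in [labial], [round], [coronal], [anterior], [distributed], [strident]; every other specified feature is identical.
Tracing each changed feature up the tree, the paths first meet at Place; any lower node misses at least one of them.
Spreading Place from /n/ overwrites each of those terminals with /n/'s values, yielding exactly [tʰ].
Since [nasal], [voice] are preserved even though /n/ disagrees there, no node above Place spread.

Place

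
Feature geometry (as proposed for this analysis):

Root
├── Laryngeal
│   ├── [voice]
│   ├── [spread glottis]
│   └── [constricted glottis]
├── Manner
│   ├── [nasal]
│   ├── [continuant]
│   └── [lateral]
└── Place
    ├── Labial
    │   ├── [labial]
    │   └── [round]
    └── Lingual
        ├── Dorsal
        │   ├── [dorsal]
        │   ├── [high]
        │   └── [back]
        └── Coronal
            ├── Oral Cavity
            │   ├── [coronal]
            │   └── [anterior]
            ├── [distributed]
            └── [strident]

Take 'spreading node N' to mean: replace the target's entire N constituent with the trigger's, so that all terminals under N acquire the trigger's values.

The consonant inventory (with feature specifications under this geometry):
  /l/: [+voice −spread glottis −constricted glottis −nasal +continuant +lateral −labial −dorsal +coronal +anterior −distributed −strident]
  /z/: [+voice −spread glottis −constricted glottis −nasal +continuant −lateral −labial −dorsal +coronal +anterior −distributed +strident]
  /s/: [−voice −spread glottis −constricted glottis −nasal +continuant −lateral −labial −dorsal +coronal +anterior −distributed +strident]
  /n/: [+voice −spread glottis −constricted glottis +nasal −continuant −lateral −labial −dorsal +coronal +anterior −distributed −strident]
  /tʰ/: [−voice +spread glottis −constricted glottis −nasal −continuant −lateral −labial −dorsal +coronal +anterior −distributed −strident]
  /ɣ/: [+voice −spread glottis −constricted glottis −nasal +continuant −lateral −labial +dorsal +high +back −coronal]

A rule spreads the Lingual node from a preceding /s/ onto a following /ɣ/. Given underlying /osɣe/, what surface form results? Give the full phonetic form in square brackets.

Lingual immediately or transitively dominates [dorsal], [high], [back], [coronal], [anterior], [distributed], [strident].
The target acquires /s/'s values for everything under Lingual — [−dorsal], [+coronal], [+anterior], [−distributed], [+strident] — while keeping its own [voice], [spread glottis], [constricted glottis], ….
The resulting bundle matches /z/ in the inventory; substituting it for /ɣ/ gives [osze].

[osze]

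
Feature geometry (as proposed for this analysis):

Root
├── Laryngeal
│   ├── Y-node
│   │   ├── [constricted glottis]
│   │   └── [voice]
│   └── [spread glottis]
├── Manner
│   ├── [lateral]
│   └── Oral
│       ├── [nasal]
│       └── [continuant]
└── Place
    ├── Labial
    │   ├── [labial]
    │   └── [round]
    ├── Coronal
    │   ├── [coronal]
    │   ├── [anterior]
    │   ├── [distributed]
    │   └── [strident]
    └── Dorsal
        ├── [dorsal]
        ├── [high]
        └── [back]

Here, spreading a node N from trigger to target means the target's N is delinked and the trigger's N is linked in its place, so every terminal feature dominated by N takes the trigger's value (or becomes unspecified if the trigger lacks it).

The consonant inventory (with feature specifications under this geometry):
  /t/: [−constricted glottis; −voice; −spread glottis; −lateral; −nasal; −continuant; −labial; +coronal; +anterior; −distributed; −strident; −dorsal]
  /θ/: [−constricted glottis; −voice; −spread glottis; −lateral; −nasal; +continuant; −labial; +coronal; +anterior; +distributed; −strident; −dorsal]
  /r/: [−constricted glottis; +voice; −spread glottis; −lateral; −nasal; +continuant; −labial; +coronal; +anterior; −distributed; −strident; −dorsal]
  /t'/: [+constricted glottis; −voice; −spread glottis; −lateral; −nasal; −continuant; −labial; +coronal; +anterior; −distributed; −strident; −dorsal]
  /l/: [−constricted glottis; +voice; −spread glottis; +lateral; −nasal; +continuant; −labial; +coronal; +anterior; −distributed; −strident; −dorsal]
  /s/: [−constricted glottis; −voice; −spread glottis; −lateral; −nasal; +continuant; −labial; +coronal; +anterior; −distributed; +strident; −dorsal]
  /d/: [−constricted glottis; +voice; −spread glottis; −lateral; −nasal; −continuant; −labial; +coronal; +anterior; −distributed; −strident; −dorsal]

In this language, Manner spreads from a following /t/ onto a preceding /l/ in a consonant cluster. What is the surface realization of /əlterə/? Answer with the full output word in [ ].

[ədterə]

Manner immediately or transitively dominates [lateral], [nasal], [continuant].
The target acquires /t/'s values for everything under Manner — [−lateral], [−nasal], [−continuant] — while keeping its own [constricted glottis], [voice], [spread glottis], ….
The resulting bundle matches /d/ in the inventory; substituting it for /l/ gives [ədterə].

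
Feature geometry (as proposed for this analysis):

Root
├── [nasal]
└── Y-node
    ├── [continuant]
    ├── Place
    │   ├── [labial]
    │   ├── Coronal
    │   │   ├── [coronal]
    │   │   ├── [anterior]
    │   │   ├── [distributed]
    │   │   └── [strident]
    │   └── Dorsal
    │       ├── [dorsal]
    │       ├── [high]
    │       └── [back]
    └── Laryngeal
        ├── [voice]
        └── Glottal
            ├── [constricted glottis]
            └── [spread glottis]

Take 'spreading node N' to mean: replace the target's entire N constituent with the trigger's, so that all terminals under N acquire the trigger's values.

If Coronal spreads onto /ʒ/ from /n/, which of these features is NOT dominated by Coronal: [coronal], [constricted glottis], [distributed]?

[constricted glottis]

Coronal dominates exactly [coronal], [anterior], [distributed], [strident].
Of the listed options, [distributed], [coronal] are among these and would be overwritten by spreading Coronal.
[constricted glottis] is not within the Coronal subtree (it hangs from Glottal), so /ʒ/'s [constricted glottis] value survives.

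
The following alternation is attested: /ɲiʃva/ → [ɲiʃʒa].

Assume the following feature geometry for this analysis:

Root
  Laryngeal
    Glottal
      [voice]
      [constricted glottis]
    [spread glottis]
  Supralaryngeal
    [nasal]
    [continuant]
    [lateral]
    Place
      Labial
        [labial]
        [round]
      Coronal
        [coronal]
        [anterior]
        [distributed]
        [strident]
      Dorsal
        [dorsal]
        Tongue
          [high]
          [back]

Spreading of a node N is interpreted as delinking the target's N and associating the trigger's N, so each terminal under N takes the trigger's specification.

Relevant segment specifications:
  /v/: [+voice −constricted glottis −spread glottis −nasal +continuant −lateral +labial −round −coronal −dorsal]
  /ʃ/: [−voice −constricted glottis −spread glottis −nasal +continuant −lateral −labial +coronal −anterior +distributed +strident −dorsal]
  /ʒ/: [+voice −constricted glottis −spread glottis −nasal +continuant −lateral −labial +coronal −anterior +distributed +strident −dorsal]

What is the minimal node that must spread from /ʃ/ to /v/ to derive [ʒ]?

/v/ and [ʒ] differ in [labial], [round], [coronal], [anterior], [distributed], [strident]; every other specified feature is identical.
These terminals are all dominated by Place, and no proper subconstituent of Place covers them all; Place is their lowest common ancestor.
Delinking /v/'s Place and associating /ʃ/'s Place gives precisely the feature bundle of [ʒ].
[voice] stays as in /v/ although /ʃ/ differs there, so no node dominating it spread; among the remaining candidates Place is the lowest that derives the output.

Place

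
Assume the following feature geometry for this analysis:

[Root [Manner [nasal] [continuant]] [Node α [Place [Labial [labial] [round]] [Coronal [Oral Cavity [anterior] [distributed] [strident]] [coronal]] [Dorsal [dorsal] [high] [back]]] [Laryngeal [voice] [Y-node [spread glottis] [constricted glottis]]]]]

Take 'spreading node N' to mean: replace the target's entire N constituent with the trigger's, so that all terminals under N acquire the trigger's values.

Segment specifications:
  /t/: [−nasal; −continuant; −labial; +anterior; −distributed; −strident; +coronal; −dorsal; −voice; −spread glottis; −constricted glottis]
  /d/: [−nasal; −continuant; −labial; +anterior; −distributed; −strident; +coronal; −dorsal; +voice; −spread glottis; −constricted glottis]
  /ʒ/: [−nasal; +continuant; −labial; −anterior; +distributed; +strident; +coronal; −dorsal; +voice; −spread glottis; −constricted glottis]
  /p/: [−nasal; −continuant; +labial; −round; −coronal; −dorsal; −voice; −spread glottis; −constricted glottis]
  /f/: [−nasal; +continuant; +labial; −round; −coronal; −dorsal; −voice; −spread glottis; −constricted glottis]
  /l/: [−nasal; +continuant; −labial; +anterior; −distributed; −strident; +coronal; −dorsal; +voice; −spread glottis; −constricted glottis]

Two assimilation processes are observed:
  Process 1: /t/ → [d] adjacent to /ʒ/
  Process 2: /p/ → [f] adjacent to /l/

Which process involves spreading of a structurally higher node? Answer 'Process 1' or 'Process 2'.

In Process 1, [voice] changes, so the minimal spreading node is [voice] at depth 3.
In Process 2, [continuant] changes, so the minimal spreading node is [continuant] at depth 2.
Depth 2 < depth 3; Process 2 involves the structurally higher constituent [continuant].

Process 2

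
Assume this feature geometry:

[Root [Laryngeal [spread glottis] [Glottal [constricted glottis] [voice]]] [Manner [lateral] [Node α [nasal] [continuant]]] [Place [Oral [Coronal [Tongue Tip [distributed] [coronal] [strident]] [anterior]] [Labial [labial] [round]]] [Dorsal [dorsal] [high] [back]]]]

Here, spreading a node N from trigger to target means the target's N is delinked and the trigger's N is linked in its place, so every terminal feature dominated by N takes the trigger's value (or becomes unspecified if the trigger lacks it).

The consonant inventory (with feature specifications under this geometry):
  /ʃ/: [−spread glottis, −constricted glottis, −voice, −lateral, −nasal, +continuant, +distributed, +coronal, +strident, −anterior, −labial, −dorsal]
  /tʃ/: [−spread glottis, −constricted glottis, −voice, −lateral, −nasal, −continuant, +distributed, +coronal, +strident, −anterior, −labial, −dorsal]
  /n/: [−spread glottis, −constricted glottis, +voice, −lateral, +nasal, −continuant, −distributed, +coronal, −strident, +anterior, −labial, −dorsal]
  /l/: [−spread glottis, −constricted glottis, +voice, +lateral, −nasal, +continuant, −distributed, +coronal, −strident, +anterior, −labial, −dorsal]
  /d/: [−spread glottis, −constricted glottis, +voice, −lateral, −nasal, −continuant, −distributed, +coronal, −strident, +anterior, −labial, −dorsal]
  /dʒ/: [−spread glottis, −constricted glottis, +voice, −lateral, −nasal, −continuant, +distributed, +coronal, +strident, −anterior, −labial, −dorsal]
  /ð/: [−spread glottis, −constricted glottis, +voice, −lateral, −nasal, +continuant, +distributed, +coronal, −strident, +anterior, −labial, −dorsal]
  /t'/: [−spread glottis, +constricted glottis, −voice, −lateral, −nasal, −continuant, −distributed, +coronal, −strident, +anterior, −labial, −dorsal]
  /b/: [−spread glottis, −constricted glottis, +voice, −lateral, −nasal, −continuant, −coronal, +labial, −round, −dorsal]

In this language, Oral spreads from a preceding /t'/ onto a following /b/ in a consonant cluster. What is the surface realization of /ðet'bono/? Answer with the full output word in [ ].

[ðet'dono]

The Oral node dominates the terminals [distributed], [coronal], [strident], [anterior], [labial], [round].
The target acquires /t'/'s values for everything under Oral — [−distributed], [+coronal], [−strident], [+anterior], [−labial] — while keeping its own [spread glottis], [constricted glottis], [voice], ….
This feature bundle is that of [d], so /ðet'bono/ surfaces as [ðet'dono].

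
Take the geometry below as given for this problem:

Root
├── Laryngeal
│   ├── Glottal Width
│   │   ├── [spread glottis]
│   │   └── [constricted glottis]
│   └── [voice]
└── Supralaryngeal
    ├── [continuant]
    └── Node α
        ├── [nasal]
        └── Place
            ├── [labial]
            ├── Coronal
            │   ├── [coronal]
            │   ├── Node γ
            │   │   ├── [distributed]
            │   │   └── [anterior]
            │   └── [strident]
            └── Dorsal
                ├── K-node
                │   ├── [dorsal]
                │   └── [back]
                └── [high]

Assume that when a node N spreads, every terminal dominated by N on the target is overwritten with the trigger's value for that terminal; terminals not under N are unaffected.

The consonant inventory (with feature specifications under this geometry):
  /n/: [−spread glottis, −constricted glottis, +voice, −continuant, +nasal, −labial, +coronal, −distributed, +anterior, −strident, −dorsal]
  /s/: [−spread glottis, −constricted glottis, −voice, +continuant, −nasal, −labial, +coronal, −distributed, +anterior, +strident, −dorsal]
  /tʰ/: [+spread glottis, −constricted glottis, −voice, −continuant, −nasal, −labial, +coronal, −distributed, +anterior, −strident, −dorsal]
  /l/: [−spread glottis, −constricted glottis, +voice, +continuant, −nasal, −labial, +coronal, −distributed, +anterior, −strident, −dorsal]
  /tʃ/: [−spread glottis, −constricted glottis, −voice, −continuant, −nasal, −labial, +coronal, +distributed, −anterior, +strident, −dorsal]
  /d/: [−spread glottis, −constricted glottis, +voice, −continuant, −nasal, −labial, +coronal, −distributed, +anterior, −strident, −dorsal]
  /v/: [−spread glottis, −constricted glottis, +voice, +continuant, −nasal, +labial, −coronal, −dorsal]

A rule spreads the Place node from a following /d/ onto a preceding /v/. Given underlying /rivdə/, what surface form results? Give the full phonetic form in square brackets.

Terminals under Place in this geometry: [labial], [coronal], [distributed], [anterior], [strident], [dorsal], [back], [high].
The target acquires /d/'s values for everything under Place — [−labial], [+coronal], [−distributed], [+anterior], [−strident], [−dorsal] — while keeping its own [spread glottis], [constricted glottis], [voice], ….
This feature bundle is that of [l], so /rivdə/ surfaces as [rildə].

[rildə]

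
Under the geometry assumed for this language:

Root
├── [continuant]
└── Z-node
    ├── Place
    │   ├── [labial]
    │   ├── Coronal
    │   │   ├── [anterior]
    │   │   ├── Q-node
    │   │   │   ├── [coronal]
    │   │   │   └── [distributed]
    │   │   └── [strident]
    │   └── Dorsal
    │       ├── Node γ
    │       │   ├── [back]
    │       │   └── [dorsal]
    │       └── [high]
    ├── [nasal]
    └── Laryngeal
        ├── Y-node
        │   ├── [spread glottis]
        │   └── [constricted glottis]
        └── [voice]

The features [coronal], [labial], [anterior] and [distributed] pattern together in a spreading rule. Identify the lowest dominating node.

[coronal]: Root ▹ Z-node ▹ Place ▹ Coronal ▹ Q-node ▹ [coronal].
[labial]: Root ▹ Z-node ▹ Place ▹ [labial].
[anterior]: Root ▹ Z-node ▹ Place ▹ Coronal ▹ [anterior].
[distributed]: Root ▹ Z-node ▹ Place ▹ Coronal ▹ Q-node ▹ [distributed].
These paths first converge at Place; no daughter of Place dominates all 4 features, so Place is the minimal constituent.

Place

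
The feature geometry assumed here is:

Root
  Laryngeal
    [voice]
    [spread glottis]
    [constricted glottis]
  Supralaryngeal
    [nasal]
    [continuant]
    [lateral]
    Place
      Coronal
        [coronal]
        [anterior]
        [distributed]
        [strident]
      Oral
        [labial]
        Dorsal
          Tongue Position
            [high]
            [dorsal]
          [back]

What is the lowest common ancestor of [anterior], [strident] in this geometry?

Coronal

[anterior]: Root / Supralaryngeal / Place / Coronal / [anterior].
[strident]: Root / Supralaryngeal / Place / Coronal / [strident].
The lowest node appearing on every path is Coronal; each proper daughter of Coronal fails to dominate at least one of the listed features.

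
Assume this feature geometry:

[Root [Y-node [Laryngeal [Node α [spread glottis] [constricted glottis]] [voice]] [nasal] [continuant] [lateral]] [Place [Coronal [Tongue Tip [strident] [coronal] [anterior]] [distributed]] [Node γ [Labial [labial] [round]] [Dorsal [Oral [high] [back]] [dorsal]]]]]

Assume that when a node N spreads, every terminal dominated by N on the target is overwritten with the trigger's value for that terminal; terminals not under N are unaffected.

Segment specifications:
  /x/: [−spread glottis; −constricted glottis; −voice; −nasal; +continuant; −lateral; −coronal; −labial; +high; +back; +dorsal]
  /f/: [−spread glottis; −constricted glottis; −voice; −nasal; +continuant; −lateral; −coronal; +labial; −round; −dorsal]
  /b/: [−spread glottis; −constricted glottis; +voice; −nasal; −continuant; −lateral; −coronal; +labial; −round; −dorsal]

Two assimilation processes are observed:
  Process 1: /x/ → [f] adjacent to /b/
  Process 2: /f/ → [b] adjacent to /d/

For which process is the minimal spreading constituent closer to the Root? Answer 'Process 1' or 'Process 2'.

In Process 1, [labial], [round], [dorsal], [high], [back] change, so the minimal spreading node is Node γ at depth 2.
Process 2 alters [voice], [continuant]; the lowest common ancestor is Y-node (depth 1 from Root).
Depth 1 < depth 2; Process 2 involves the structurally higher constituent Y-node.

Process 2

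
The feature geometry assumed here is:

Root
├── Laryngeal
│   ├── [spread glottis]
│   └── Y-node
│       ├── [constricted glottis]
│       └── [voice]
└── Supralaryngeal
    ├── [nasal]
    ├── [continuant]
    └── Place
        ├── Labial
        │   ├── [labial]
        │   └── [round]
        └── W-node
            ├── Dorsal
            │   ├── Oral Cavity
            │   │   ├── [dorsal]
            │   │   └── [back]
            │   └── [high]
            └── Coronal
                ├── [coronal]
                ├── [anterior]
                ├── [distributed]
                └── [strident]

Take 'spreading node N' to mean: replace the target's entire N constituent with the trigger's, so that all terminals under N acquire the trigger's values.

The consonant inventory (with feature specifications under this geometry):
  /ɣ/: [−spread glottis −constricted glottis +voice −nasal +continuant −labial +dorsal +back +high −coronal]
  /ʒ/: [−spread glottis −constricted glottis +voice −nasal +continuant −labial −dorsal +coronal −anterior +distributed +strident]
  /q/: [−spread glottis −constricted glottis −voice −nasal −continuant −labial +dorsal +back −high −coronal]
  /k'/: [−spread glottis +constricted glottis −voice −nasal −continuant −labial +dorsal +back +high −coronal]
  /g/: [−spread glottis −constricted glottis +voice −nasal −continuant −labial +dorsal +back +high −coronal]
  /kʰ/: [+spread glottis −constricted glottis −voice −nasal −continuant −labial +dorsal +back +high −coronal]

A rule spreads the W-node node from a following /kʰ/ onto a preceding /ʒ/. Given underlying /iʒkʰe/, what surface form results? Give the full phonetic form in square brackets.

W-node immediately or transitively dominates [dorsal], [back], [high], [coronal], [anterior], [distributed], [strident].
After delinking /ʒ/'s W-node and linking /kʰ/'s, the affected terminals become [+dorsal], [+back], [+high], [−coronal]; [spread glottis], [constricted glottis], [voice], … (outside W-node) are retained from /ʒ/.
The resulting bundle matches /ɣ/ in the inventory; substituting it for /ʒ/ gives [iɣkʰe].

[iɣkʰe]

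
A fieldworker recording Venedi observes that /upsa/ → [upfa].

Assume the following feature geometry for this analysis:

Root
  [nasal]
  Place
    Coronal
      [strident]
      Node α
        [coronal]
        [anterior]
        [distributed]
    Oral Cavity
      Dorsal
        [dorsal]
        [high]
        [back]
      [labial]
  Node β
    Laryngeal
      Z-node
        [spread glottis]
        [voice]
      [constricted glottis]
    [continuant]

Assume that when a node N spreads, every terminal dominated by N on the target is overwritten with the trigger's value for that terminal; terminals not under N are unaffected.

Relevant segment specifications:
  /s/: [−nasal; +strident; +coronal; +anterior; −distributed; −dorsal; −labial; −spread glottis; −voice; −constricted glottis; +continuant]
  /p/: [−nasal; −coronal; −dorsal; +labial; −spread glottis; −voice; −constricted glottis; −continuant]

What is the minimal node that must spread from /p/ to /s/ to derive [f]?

Place

Feature comparison: [labial], [coronal], [anterior], [distributed], [strident] differ between /s/ and [f]; the remaining terminals match.
Tracing each changed feature up the tree, the paths first meet at Place; any lower node misses at least one of them.
Spreading Place from /p/ overwrites each of those terminals with /p/'s values, yielding exactly [f].
Since [continuant] is preserved even though /p/ disagrees there, no node above Place spread.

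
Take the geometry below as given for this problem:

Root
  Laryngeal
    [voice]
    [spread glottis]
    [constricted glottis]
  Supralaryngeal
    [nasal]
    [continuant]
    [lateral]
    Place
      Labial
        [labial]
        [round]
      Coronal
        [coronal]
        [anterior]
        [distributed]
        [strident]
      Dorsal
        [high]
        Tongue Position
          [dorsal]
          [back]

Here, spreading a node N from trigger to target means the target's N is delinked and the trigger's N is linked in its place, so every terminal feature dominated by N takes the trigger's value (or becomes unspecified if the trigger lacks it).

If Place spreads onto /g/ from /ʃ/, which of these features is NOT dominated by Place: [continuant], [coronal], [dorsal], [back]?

Place dominates exactly [labial], [round], [coronal], [anterior], [distributed], [strident], [high], [dorsal], [back].
Of the listed options, [dorsal], [coronal], [back] are among these and would be overwritten by spreading Place.
[continuant] attaches under Supralaryngeal, not under Place, so /g/ retains its own value for [continuant].

[continuant]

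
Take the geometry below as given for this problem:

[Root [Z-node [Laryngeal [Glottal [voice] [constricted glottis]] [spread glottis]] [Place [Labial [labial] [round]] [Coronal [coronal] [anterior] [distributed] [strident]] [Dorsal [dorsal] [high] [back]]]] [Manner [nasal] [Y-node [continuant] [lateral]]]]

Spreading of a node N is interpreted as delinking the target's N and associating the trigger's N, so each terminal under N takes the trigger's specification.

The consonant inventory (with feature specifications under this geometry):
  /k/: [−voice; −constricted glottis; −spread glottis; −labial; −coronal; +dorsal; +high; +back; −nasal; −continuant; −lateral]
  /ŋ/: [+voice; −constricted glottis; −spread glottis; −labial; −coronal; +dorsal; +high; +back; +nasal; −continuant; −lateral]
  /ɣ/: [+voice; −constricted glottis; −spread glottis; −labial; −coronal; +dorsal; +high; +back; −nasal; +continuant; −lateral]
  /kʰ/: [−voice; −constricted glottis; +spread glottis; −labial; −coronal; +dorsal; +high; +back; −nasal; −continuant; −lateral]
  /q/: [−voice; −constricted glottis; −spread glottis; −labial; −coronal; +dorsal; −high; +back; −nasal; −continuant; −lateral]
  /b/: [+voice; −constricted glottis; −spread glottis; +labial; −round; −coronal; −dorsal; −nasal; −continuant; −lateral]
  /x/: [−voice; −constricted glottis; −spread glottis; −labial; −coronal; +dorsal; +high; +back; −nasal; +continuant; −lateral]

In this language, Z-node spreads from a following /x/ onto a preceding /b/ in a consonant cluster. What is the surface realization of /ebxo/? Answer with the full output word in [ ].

[ekxo]

Terminals under Z-node in this geometry: [voice], [constricted glottis], [spread glottis], [labial], [round], [coronal], [anterior], [distributed], [strident], [dorsal], [high], [back].
The target acquires /x/'s values for everything under Z-node — [−voice], [−constricted glottis], [−spread glottis], [−labial], [−coronal], [+dorsal], [+high], [+back] — while keeping its own [nasal], [continuant], [lateral].
This feature bundle is that of [k], so /ebxo/ surfaces as [ekxo].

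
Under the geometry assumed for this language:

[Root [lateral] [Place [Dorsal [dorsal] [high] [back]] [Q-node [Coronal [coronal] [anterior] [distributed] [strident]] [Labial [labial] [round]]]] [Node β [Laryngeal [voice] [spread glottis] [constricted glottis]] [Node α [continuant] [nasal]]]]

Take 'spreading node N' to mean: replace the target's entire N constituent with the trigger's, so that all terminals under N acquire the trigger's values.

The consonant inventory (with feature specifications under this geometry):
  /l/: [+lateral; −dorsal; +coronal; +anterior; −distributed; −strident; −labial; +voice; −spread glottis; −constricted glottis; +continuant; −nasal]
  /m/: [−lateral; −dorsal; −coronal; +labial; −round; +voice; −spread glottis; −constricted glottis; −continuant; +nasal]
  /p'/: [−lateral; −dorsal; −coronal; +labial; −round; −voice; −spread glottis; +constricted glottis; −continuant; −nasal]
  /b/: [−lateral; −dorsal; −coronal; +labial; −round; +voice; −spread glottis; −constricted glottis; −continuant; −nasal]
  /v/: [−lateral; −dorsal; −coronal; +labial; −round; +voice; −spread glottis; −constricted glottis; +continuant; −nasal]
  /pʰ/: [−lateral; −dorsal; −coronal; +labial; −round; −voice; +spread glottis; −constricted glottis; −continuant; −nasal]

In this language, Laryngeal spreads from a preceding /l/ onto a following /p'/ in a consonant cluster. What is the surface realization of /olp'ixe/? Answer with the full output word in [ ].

Laryngeal immediately or transitively dominates [voice], [spread glottis], [constricted glottis].
Spreading Laryngeal from /l/ onto /p'/ replaces those values with /l/'s: [+voice], [−spread glottis], [−constricted glottis]. Features outside Laryngeal ([lateral], [dorsal], [coronal], …) stay as in /p'/.
The resulting bundle matches /b/ in the inventory; substituting it for /p'/ gives [olbixe].

[olbixe]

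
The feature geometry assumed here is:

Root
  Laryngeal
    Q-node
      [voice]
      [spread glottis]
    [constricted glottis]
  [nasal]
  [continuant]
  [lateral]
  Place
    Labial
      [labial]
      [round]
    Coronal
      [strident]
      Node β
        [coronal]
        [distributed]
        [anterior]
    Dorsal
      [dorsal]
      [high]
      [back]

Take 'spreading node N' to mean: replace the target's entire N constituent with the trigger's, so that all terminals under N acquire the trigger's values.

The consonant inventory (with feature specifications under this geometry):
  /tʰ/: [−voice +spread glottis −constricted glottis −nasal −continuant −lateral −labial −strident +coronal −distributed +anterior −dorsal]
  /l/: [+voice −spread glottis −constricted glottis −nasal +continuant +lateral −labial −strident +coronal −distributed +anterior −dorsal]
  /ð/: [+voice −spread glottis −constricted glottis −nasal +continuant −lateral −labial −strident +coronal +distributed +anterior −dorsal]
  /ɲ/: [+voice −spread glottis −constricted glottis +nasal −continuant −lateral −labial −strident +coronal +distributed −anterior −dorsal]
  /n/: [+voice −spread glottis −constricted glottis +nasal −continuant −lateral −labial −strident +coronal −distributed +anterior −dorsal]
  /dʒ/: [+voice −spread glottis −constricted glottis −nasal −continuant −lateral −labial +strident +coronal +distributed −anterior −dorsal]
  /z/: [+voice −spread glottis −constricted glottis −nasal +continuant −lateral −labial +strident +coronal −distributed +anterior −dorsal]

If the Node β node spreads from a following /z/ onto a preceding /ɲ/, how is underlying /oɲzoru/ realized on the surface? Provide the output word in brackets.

[onzoru]

The Node β node dominates the terminals [coronal], [distributed], [anterior].
The target acquires /z/'s values for everything under Node β — [+coronal], [−distributed], [+anterior] — while keeping its own [voice], [spread glottis], [constricted glottis], ….
This feature bundle is that of [n], so /oɲzoru/ surfaces as [onzoru].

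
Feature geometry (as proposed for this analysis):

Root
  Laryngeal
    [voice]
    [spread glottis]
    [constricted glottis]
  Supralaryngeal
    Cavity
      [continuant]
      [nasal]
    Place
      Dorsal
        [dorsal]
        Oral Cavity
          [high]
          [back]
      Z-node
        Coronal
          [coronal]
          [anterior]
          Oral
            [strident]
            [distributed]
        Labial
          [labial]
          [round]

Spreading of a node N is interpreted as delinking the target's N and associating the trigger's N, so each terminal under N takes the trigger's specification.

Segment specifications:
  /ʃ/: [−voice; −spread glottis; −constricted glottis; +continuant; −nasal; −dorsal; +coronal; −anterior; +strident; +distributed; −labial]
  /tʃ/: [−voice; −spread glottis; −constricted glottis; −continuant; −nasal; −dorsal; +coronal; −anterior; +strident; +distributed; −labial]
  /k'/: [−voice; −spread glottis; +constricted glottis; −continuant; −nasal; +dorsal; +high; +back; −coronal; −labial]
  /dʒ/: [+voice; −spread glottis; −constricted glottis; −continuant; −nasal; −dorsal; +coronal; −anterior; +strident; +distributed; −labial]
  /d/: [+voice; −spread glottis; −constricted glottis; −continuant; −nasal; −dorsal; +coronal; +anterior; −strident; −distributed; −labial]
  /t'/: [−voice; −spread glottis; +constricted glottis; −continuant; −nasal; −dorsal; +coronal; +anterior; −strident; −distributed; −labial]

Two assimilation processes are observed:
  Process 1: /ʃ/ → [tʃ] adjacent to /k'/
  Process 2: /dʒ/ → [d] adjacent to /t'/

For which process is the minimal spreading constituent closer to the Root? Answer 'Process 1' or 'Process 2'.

Process 1

Process 1 alters [continuant]; the lowest dominating node is [continuant] (depth 3 from Root).
Process 2: the features that change are [anterior], [distributed], [strident]; the minimal node is Coronal (depth 4).
[continuant] is closer to Root than Coronal, so Process 1 spreads the higher node.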